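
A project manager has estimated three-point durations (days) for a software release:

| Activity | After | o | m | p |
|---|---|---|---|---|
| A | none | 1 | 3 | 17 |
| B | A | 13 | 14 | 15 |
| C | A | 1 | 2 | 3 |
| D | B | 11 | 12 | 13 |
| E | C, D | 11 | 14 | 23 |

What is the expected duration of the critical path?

46 days

te_A = (1 + 4·3 + 17)/6 = 30/6 = 5
te_B = (13 + 4·14 + 15)/6 = 84/6 = 14
te_C = (1 + 4·2 + 3)/6 = 12/6 = 2
te_D = (11 + 4·12 + 13)/6 = 72/6 = 12
te_E = (11 + 4·14 + 23)/6 = 90/6 = 15

Forward pass:
ES_A = 0; EF_A = 5
ES_B = 5; EF_B = 5+14 = 19
ES_C = 5; EF_C = 5+2 = 7
ES_D = 19; EF_D = 19+12 = 31
ES_E = max(EF_C=7, EF_D=31) = 31; EF_E = 31+15 = 46
Expected project duration μ = 46 days. Critical path: A → B → D → E.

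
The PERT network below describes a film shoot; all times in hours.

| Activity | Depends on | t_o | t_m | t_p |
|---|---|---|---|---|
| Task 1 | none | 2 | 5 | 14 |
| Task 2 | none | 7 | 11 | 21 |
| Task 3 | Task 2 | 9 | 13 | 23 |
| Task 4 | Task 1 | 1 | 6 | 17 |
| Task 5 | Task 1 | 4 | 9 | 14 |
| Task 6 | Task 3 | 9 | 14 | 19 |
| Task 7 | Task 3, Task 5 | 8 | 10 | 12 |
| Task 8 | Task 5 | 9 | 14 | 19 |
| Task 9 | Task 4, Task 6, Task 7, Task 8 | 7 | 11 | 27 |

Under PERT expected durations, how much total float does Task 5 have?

te_Task 1 = (2 + 4·5 + 14)/6 = 36/6 = 6
te_Task 2 = (7 + 4·11 + 21)/6 = 72/6 = 12
te_Task 3 = (9 + 4·13 + 23)/6 = 84/6 = 14
te_Task 4 = (1 + 4·6 + 17)/6 = 42/6 = 7
te_Task 5 = (4 + 4·9 + 14)/6 = 54/6 = 9
te_Task 6 = (9 + 4·14 + 19)/6 = 84/6 = 14
te_Task 7 = (8 + 4·10 + 12)/6 = 60/6 = 10
te_Task 8 = (9 + 4·14 + 19)/6 = 84/6 = 14
te_Task 9 = (7 + 4·11 + 27)/6 = 78/6 = 13

Forward pass:
ES_Task 1 = 0; EF_Task 1 = 6
ES_Task 2 = 0; EF_Task 2 = 12
ES_Task 3 = 12; EF_Task 3 = 12+14 = 26
ES_Task 4 = 6; EF_Task 4 = 6+7 = 13
ES_Task 5 = 6; EF_Task 5 = 6+9 = 15
ES_Task 6 = 26; EF_Task 6 = 26+14 = 40
ES_Task 7 = max(EF_Task 3=26, EF_Task 5=15) = 26; EF_Task 7 = 26+10 = 36
ES_Task 8 = 15; EF_Task 8 = 15+14 = 29
ES_Task 9 = max(EF_Task 4=13, EF_Task 6=40, EF_Task 7=36, EF_Task 8=29) = 40; EF_Task 9 = 40+13 = 53
Expected project duration μ = 53 hours. Critical path: Task 2 → Task 3 → Task 6 → Task 9.

Backward pass:
LF_Task 9 = 53; LS_Task 9 = 53−13 = 40
LF_Task 8 = LS_Task 9 = 40; LS_Task 8 = 40−14 = 26
LF_Task 7 = LS_Task 9 = 40; LS_Task 7 = 40−10 = 30
LF_Task 6 = LS_Task 9 = 40; LS_Task 6 = 40−14 = 26
LF_Task 5 = min(LS_Task 7=30, LS_Task 8=26) = 26; LS_Task 5 = 26−9 = 17
LF_Task 4 = LS_Task 9 = 40; LS_Task 4 = 40−7 = 33
LF_Task 3 = min(LS_Task 6=26, LS_Task 7=30) = 26; LS_Task 3 = 26−14 = 12
LF_Task 2 = LS_Task 3 = 12; LS_Task 2 = 12−12 = 0
LF_Task 1 = min(LS_Task 4=33, LS_Task 5=17) = 17; LS_Task 1 = 17−6 = 11
Slack_Task 5 = LS_Task 5 − ES_Task 5 = 17 − 6 = 11

11 hours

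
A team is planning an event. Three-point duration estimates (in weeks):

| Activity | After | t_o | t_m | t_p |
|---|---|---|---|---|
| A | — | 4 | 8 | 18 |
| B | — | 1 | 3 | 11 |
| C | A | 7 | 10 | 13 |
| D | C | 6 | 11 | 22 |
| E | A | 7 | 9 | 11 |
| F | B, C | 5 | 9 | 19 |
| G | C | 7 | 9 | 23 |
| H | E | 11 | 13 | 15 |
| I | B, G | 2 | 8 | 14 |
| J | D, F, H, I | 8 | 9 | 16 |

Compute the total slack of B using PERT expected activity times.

24 weeks

te_A = (4 + 4·8 + 18)/6 = 54/6 = 9
te_B = (1 + 4·3 + 11)/6 = 24/6 = 4
te_C = (7 + 4·10 + 13)/6 = 60/6 = 10
te_D = (6 + 4·11 + 22)/6 = 72/6 = 12
te_E = (7 + 4·9 + 11)/6 = 54/6 = 9
te_F = (5 + 4·9 + 19)/6 = 60/6 = 10
te_G = (7 + 4·9 + 23)/6 = 66/6 = 11
te_H = (11 + 4·13 + 15)/6 = 78/6 = 13
te_I = (2 + 4·8 + 14)/6 = 48/6 = 8
te_J = (8 + 4·9 + 16)/6 = 60/6 = 10

Forward pass:
ES_A = 0; EF_A = 9
ES_B = 0; EF_B = 4
ES_C = 9; EF_C = 9+10 = 19
ES_D = 19; EF_D = 19+12 = 31
ES_E = 9; EF_E = 9+9 = 18
ES_F = max(EF_B=4, EF_C=19) = 19; EF_F = 19+10 = 29
ES_G = 19; EF_G = 19+11 = 30
ES_H = 18; EF_H = 18+13 = 31
ES_I = max(EF_B=4, EF_G=30) = 30; EF_I = 30+8 = 38
ES_J = max(EF_D=31, EF_F=29, EF_H=31, EF_I=38) = 38; EF_J = 38+10 = 48
Expected project duration μ = 48 weeks. Critical path: A → C → G → I → J.

Backward pass:
LF_J = 48; LS_J = 48−10 = 38
LF_I = LS_J = 38; LS_I = 38−8 = 30
LF_H = LS_J = 38; LS_H = 38−13 = 25
LF_G = LS_I = 30; LS_G = 30−11 = 19
LF_F = LS_J = 38; LS_F = 38−10 = 28
LF_E = LS_H = 25; LS_E = 25−9 = 16
LF_D = LS_J = 38; LS_D = 38−12 = 26
LF_C = min(LS_D=26, LS_F=28, LS_G=19) = 19; LS_C = 19−10 = 9
LF_B = min(LS_F=28, LS_I=30) = 28; LS_B = 28−4 = 24
LF_A = min(LS_C=9, LS_E=16) = 9; LS_A = 9−9 = 0
Slack_B = LS_B − ES_B = 24 − 0 = 24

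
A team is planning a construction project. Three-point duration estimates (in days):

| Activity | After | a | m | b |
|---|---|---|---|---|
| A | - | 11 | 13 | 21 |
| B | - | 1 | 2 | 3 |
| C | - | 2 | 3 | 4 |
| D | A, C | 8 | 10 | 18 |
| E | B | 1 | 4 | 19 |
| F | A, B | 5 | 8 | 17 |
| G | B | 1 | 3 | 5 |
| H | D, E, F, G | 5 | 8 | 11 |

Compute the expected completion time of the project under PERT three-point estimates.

33 days

te_A = (11 + 4·13 + 21)/6 = 84/6 = 14
te_B = (1 + 4·2 + 3)/6 = 12/6 = 2
te_C = (2 + 4·3 + 4)/6 = 18/6 = 3
te_D = (8 + 4·10 + 18)/6 = 66/6 = 11
te_E = (1 + 4·4 + 19)/6 = 36/6 = 6
te_F = (5 + 4·8 + 17)/6 = 54/6 = 9
te_G = (1 + 4·3 + 5)/6 = 18/6 = 3
te_H = (5 + 4·8 + 11)/6 = 48/6 = 8

Forward pass:
ES_A = 0; EF_A = 14
ES_B = 0; EF_B = 2
ES_C = 0; EF_C = 3
ES_D = max(EF_A=14, EF_C=3) = 14; EF_D = 14+11 = 25
ES_E = 2; EF_E = 2+6 = 8
ES_F = max(EF_A=14, EF_B=2) = 14; EF_F = 14+9 = 23
ES_G = 2; EF_G = 2+3 = 5
ES_H = max(EF_D=25, EF_E=8, EF_F=23, EF_G=5) = 25; EF_H = 25+8 = 33
Expected project duration μ = 33 days. Critical path: A → D → H.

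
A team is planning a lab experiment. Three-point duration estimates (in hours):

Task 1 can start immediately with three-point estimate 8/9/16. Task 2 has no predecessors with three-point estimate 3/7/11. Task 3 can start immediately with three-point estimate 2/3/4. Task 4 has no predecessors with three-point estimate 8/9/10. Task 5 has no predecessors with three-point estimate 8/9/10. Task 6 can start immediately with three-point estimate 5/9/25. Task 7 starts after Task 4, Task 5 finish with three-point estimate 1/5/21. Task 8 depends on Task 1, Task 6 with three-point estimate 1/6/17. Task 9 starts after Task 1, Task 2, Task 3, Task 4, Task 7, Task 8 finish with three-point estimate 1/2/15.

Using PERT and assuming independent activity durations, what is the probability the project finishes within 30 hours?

te_Task 1 = (8 + 4·9 + 16)/6 = 60/6 = 10; σ²_Task 1 = ((16−8)/6)² = 1.778
te_Task 2 = (3 + 4·7 + 11)/6 = 42/6 = 7; σ²_Task 2 = ((11−3)/6)² = 1.778
te_Task 3 = (2 + 4·3 + 4)/6 = 18/6 = 3; σ²_Task 3 = ((4−2)/6)² = 0.111
te_Task 4 = (8 + 4·9 + 10)/6 = 54/6 = 9; σ²_Task 4 = ((10−8)/6)² = 0.111
te_Task 5 = (8 + 4·9 + 10)/6 = 54/6 = 9; σ²_Task 5 = ((10−8)/6)² = 0.111
te_Task 6 = (5 + 4·9 + 25)/6 = 66/6 = 11; σ²_Task 6 = ((25−5)/6)² = 11.111
te_Task 7 = (1 + 4·5 + 21)/6 = 42/6 = 7; σ²_Task 7 = ((21−1)/6)² = 11.111
te_Task 8 = (1 + 4·6 + 17)/6 = 42/6 = 7; σ²_Task 8 = ((17−1)/6)² = 7.111
te_Task 9 = (1 + 4·2 + 15)/6 = 24/6 = 4; σ²_Task 9 = ((15−1)/6)² = 5.444

Forward pass:
ES_Task 1 = 0; EF_Task 1 = 10
ES_Task 2 = 0; EF_Task 2 = 7
ES_Task 3 = 0; EF_Task 3 = 3
ES_Task 4 = 0; EF_Task 4 = 9
ES_Task 5 = 0; EF_Task 5 = 9
ES_Task 6 = 0; EF_Task 6 = 11
ES_Task 7 = max(EF_Task 4=9, EF_Task 5=9) = 9; EF_Task 7 = 9+7 = 16
ES_Task 8 = max(EF_Task 1=10, EF_Task 6=11) = 11; EF_Task 8 = 11+7 = 18
ES_Task 9 = max(EF_Task 1=10, EF_Task 2=7, EF_Task 3=3, EF_Task 4=9, EF_Task 7=16, EF_Task 8=18) = 18; EF_Task 9 = 18+4 = 22
Expected project duration μ = 22 hours. Critical path: Task 6 → Task 8 → Task 9.

Variance along critical path = 11.111 + 7.111 + 5.444 = 23.667; σ = √23.667 = 4.865 hours.
Z = (30 − 22) / 4.865 = 1.644
P(T ≤ 30) = Φ(1.644) ≈ 0.950

0.950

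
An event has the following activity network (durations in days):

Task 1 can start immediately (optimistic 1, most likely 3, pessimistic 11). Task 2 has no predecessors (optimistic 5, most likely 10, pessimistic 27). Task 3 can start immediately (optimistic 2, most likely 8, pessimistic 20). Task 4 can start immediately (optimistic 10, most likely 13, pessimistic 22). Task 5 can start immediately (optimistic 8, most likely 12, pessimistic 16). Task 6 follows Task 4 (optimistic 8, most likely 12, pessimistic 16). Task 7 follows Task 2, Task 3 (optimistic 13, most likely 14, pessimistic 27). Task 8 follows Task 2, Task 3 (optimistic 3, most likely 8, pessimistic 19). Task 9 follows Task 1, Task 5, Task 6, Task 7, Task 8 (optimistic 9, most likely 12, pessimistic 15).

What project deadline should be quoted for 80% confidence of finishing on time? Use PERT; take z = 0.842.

43.8 days

te_Task 1 = (1 + 4·3 + 11)/6 = 24/6 = 4; σ²_Task 1 = ((11−1)/6)² = 2.778
te_Task 2 = (5 + 4·10 + 27)/6 = 72/6 = 12; σ²_Task 2 = ((27−5)/6)² = 13.444
te_Task 3 = (2 + 4·8 + 20)/6 = 54/6 = 9; σ²_Task 3 = ((20−2)/6)² = 9.000
te_Task 4 = (10 + 4·13 + 22)/6 = 84/6 = 14; σ²_Task 4 = ((22−10)/6)² = 4.000
te_Task 5 = (8 + 4·12 + 16)/6 = 72/6 = 12; σ²_Task 5 = ((16−8)/6)² = 1.778
te_Task 6 = (8 + 4·12 + 16)/6 = 72/6 = 12; σ²_Task 6 = ((16−8)/6)² = 1.778
te_Task 7 = (13 + 4·14 + 27)/6 = 96/6 = 16; σ²_Task 7 = ((27−13)/6)² = 5.444
te_Task 8 = (3 + 4·8 + 19)/6 = 54/6 = 9; σ²_Task 8 = ((19−3)/6)² = 7.111
te_Task 9 = (9 + 4·12 + 15)/6 = 72/6 = 12; σ²_Task 9 = ((15−9)/6)² = 1.000

Forward pass:
ES_Task 1 = 0; EF_Task 1 = 4
ES_Task 2 = 0; EF_Task 2 = 12
ES_Task 3 = 0; EF_Task 3 = 9
ES_Task 4 = 0; EF_Task 4 = 14
ES_Task 5 = 0; EF_Task 5 = 12
ES_Task 6 = 14; EF_Task 6 = 14+12 = 26
ES_Task 7 = max(EF_Task 2=12, EF_Task 3=9) = 12; EF_Task 7 = 12+16 = 28
ES_Task 8 = max(EF_Task 2=12, EF_Task 3=9) = 12; EF_Task 8 = 12+9 = 21
ES_Task 9 = max(EF_Task 1=4, EF_Task 5=12, EF_Task 6=26, EF_Task 7=28, EF_Task 8=21) = 28; EF_Task 9 = 28+12 = 40
Expected project duration μ = 40 days. Critical path: Task 2 → Task 7 → Task 9.

Variance along critical path = 13.444 + 5.444 + 1.000 = 19.889; σ = 4.460 days.
D = μ + z·σ = 40 + 0.842·4.460 = 43.8 days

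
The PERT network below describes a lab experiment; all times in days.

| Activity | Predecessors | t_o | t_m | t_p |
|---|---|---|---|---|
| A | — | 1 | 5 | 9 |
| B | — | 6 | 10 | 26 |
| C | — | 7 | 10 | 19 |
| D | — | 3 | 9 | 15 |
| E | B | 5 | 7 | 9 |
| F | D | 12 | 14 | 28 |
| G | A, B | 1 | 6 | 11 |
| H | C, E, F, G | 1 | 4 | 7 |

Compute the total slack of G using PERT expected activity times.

7 days

te_A = (1 + 4·5 + 9)/6 = 30/6 = 5
te_B = (6 + 4·10 + 26)/6 = 72/6 = 12
te_C = (7 + 4·10 + 19)/6 = 66/6 = 11
te_D = (3 + 4·9 + 15)/6 = 54/6 = 9
te_E = (5 + 4·7 + 9)/6 = 42/6 = 7
te_F = (12 + 4·14 + 28)/6 = 96/6 = 16
te_G = (1 + 4·6 + 11)/6 = 36/6 = 6
te_H = (1 + 4·4 + 7)/6 = 24/6 = 4

Forward pass:
ES_A = 0; EF_A = 5
ES_B = 0; EF_B = 12
ES_C = 0; EF_C = 11
ES_D = 0; EF_D = 9
ES_E = 12; EF_E = 12+7 = 19
ES_F = 9; EF_F = 9+16 = 25
ES_G = max(EF_A=5, EF_B=12) = 12; EF_G = 12+6 = 18
ES_H = max(EF_C=11, EF_E=19, EF_F=25, EF_G=18) = 25; EF_H = 25+4 = 29
Expected project duration μ = 29 days. Critical path: D → F → H.

Backward pass:
LF_H = 29; LS_H = 29−4 = 25
LF_G = LS_H = 25; LS_G = 25−6 = 19
LF_F = LS_H = 25; LS_F = 25−16 = 9
LF_E = LS_H = 25; LS_E = 25−7 = 18
LF_D = LS_F = 9; LS_D = 9−9 = 0
LF_C = LS_H = 25; LS_C = 25−11 = 14
LF_B = min(LS_E=18, LS_G=19) = 18; LS_B = 18−12 = 6
LF_A = LS_G = 19; LS_A = 19−5 = 14
Slack_G = LS_G − ES_G = 19 − 12 = 7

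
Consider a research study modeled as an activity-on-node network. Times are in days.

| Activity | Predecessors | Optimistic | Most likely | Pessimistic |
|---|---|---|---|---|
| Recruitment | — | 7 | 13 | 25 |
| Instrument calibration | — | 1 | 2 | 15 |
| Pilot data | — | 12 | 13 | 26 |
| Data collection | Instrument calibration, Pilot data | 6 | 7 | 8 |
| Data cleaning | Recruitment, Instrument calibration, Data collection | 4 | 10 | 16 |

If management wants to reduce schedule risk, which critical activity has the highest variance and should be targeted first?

te_Recruitment = (7 + 4·13 + 25)/6 = 84/6 = 14; σ²_Recruitment = ((25−7)/6)² = 9.000
te_Instrument calibration = (1 + 4·2 + 15)/6 = 24/6 = 4; σ²_Instrument calibration = ((15−1)/6)² = 5.444
te_Pilot data = (12 + 4·13 + 26)/6 = 90/6 = 15; σ²_Pilot data = ((26−12)/6)² = 5.444
te_Data collection = (6 + 4·7 + 8)/6 = 42/6 = 7; σ²_Data collection = ((8−6)/6)² = 0.111
te_Data cleaning = (4 + 4·10 + 16)/6 = 60/6 = 10; σ²_Data cleaning = ((16−4)/6)² = 4.000

Forward pass:
ES_Recruitment = 0; EF_Recruitment = 14
ES_Instrument calibration = 0; EF_Instrument calibration = 4
ES_Pilot data = 0; EF_Pilot data = 15
ES_Data collection = max(EF_Instrument calibration=4, EF_Pilot data=15) = 15; EF_Data collection = 15+7 = 22
ES_Data cleaning = max(EF_Recruitment=14, EF_Instrument calibration=4, EF_Data collection=22) = 22; EF_Data cleaning = 22+10 = 32
Expected project duration μ = 32 days. Critical path: Pilot data → Data collection → Data cleaning.

Variances on critical path: σ²_Pilot data=5.444, σ²_Data collection=0.111, σ²_Data cleaning=4.000.
Largest is σ²_Pilot data = 5.444.

Pilot data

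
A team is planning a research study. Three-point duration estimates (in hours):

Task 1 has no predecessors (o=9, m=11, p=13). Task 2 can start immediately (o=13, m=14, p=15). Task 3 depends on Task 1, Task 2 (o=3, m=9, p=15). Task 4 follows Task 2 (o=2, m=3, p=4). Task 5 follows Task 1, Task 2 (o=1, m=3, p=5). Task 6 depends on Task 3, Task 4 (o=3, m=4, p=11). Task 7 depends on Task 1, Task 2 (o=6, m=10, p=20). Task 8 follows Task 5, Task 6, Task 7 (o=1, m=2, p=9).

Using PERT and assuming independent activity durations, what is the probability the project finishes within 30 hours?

te_Task 1 = (9 + 4·11 + 13)/6 = 66/6 = 11; σ²_Task 1 = ((13−9)/6)² = 0.444
te_Task 2 = (13 + 4·14 + 15)/6 = 84/6 = 14; σ²_Task 2 = ((15−13)/6)² = 0.111
te_Task 3 = (3 + 4·9 + 15)/6 = 54/6 = 9; σ²_Task 3 = ((15−3)/6)² = 4.000
te_Task 4 = (2 + 4·3 + 4)/6 = 18/6 = 3; σ²_Task 4 = ((4−2)/6)² = 0.111
te_Task 5 = (1 + 4·3 + 5)/6 = 18/6 = 3; σ²_Task 5 = ((5−1)/6)² = 0.444
te_Task 6 = (3 + 4·4 + 11)/6 = 30/6 = 5; σ²_Task 6 = ((11−3)/6)² = 1.778
te_Task 7 = (6 + 4·10 + 20)/6 = 66/6 = 11; σ²_Task 7 = ((20−6)/6)² = 5.444
te_Task 8 = (1 + 4·2 + 9)/6 = 18/6 = 3; σ²_Task 8 = ((9−1)/6)² = 1.778

Forward pass:
ES_Task 1 = 0; EF_Task 1 = 11
ES_Task 2 = 0; EF_Task 2 = 14
ES_Task 3 = max(EF_Task 1=11, EF_Task 2=14) = 14; EF_Task 3 = 14+9 = 23
ES_Task 4 = 14; EF_Task 4 = 14+3 = 17
ES_Task 5 = max(EF_Task 1=11, EF_Task 2=14) = 14; EF_Task 5 = 14+3 = 17
ES_Task 6 = max(EF_Task 3=23, EF_Task 4=17) = 23; EF_Task 6 = 23+5 = 28
ES_Task 7 = max(EF_Task 1=11, EF_Task 2=14) = 14; EF_Task 7 = 14+11 = 25
ES_Task 8 = max(EF_Task 5=17, EF_Task 6=28, EF_Task 7=25) = 28; EF_Task 8 = 28+3 = 31
Expected project duration μ = 31 hours. Critical path: Task 2 → Task 3 → Task 6 → Task 8.

Variance along critical path = 0.111 + 4.000 + 1.778 + 1.778 = 7.667; σ = √7.667 = 2.769 hours.
Z = (30 − 31) / 2.769 = -0.361
P(T ≤ 30) = Φ(-0.361) ≈ 0.359

0.359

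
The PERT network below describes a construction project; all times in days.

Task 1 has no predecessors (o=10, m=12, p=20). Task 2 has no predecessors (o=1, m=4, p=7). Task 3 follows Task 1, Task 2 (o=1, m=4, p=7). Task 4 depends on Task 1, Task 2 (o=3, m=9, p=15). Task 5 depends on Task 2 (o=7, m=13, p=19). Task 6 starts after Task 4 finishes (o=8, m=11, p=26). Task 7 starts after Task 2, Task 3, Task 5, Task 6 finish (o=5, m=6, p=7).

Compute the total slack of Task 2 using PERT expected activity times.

9 days

te_Task 1 = (10 + 4·12 + 20)/6 = 78/6 = 13
te_Task 2 = (1 + 4·4 + 7)/6 = 24/6 = 4
te_Task 3 = (1 + 4·4 + 7)/6 = 24/6 = 4
te_Task 4 = (3 + 4·9 + 15)/6 = 54/6 = 9
te_Task 5 = (7 + 4·13 + 19)/6 = 78/6 = 13
te_Task 6 = (8 + 4·11 + 26)/6 = 78/6 = 13
te_Task 7 = (5 + 4·6 + 7)/6 = 36/6 = 6

Forward pass:
ES_Task 1 = 0; EF_Task 1 = 13
ES_Task 2 = 0; EF_Task 2 = 4
ES_Task 3 = max(EF_Task 1=13, EF_Task 2=4) = 13; EF_Task 3 = 13+4 = 17
ES_Task 4 = max(EF_Task 1=13, EF_Task 2=4) = 13; EF_Task 4 = 13+9 = 22
ES_Task 5 = 4; EF_Task 5 = 4+13 = 17
ES_Task 6 = 22; EF_Task 6 = 22+13 = 35
ES_Task 7 = max(EF_Task 2=4, EF_Task 3=17, EF_Task 5=17, EF_Task 6=35) = 35; EF_Task 7 = 35+6 = 41
Expected project duration μ = 41 days. Critical path: Task 1 → Task 4 → Task 6 → Task 7.

Backward pass:
LF_Task 7 = 41; LS_Task 7 = 41−6 = 35
LF_Task 6 = LS_Task 7 = 35; LS_Task 6 = 35−13 = 22
LF_Task 5 = LS_Task 7 = 35; LS_Task 5 = 35−13 = 22
LF_Task 4 = LS_Task 6 = 22; LS_Task 4 = 22−9 = 13
LF_Task 3 = LS_Task 7 = 35; LS_Task 3 = 35−4 = 31
LF_Task 2 = min(LS_Task 3=31, LS_Task 4=13, LS_Task 5=22, LS_Task 7=35) = 13; LS_Task 2 = 13−4 = 9
LF_Task 1 = min(LS_Task 3=31, LS_Task 4=13) = 13; LS_Task 1 = 13−13 = 0
Slack_Task 2 = LS_Task 2 − ES_Task 2 = 9 − 0 = 9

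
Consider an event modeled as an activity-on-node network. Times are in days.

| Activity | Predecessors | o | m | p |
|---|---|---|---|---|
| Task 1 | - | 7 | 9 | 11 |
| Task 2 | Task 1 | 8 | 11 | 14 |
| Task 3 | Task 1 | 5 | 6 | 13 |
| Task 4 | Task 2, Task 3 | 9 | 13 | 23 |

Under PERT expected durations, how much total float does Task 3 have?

4 days

te_Task 1 = (7 + 4·9 + 11)/6 = 54/6 = 9
te_Task 2 = (8 + 4·11 + 14)/6 = 66/6 = 11
te_Task 3 = (5 + 4·6 + 13)/6 = 42/6 = 7
te_Task 4 = (9 + 4·13 + 23)/6 = 84/6 = 14

Forward pass:
ES_Task 1 = 0; EF_Task 1 = 9
ES_Task 2 = 9; EF_Task 2 = 9+11 = 20
ES_Task 3 = 9; EF_Task 3 = 9+7 = 16
ES_Task 4 = max(EF_Task 2=20, EF_Task 3=16) = 20; EF_Task 4 = 20+14 = 34
Expected project duration μ = 34 days. Critical path: Task 1 → Task 2 → Task 4.

Backward pass:
LF_Task 4 = 34; LS_Task 4 = 34−14 = 20
LF_Task 3 = LS_Task 4 = 20; LS_Task 3 = 20−7 = 13
LF_Task 2 = LS_Task 4 = 20; LS_Task 2 = 20−11 = 9
LF_Task 1 = min(LS_Task 2=9, LS_Task 3=13) = 9; LS_Task 1 = 9−9 = 0
Slack_Task 3 = LS_Task 3 − ES_Task 3 = 13 − 9 = 4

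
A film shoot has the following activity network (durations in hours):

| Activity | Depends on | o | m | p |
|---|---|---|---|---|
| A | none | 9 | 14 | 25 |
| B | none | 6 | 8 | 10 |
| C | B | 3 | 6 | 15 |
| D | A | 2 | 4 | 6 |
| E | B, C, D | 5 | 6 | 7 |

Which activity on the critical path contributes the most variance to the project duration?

te_A = (9 + 4·14 + 25)/6 = 90/6 = 15; σ²_A = ((25−9)/6)² = 7.111
te_B = (6 + 4·8 + 10)/6 = 48/6 = 8; σ²_B = ((10−6)/6)² = 0.444
te_C = (3 + 4·6 + 15)/6 = 42/6 = 7; σ²_C = ((15−3)/6)² = 4.000
te_D = (2 + 4·4 + 6)/6 = 24/6 = 4; σ²_D = ((6−2)/6)² = 0.444
te_E = (5 + 4·6 + 7)/6 = 36/6 = 6; σ²_E = ((7−5)/6)² = 0.111

Forward pass:
ES_A = 0; EF_A = 15
ES_B = 0; EF_B = 8
ES_C = 8; EF_C = 8+7 = 15
ES_D = 15; EF_D = 15+4 = 19
ES_E = max(EF_B=8, EF_C=15, EF_D=19) = 19; EF_E = 19+6 = 25
Expected project duration μ = 25 hours. Critical path: A → D → E.

Variances on critical path: σ²_A=7.111, σ²_D=0.444, σ²_E=0.111.
Largest is σ²_A = 7.111.

A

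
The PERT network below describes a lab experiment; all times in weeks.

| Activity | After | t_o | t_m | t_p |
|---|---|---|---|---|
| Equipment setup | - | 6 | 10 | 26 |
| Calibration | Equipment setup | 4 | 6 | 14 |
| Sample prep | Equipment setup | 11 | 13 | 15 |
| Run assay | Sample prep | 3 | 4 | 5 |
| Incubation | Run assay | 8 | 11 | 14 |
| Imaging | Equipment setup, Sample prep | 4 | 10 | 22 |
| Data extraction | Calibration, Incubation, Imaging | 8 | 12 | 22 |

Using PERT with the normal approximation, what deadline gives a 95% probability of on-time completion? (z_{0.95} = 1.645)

60.0 weeks

te_Equipment setup = (6 + 4·10 + 26)/6 = 72/6 = 12; σ²_Equipment setup = ((26−6)/6)² = 11.111
te_Calibration = (4 + 4·6 + 14)/6 = 42/6 = 7; σ²_Calibration = ((14−4)/6)² = 2.778
te_Sample prep = (11 + 4·13 + 15)/6 = 78/6 = 13; σ²_Sample prep = ((15−11)/6)² = 0.444
te_Run assay = (3 + 4·4 + 5)/6 = 24/6 = 4; σ²_Run assay = ((5−3)/6)² = 0.111
te_Incubation = (8 + 4·11 + 14)/6 = 66/6 = 11; σ²_Incubation = ((14−8)/6)² = 1.000
te_Imaging = (4 + 4·10 + 22)/6 = 66/6 = 11; σ²_Imaging = ((22−4)/6)² = 9.000
te_Data extraction = (8 + 4·12 + 22)/6 = 78/6 = 13; σ²_Data extraction = ((22−8)/6)² = 5.444

Forward pass:
ES_Equipment setup = 0; EF_Equipment setup = 12
ES_Calibration = 12; EF_Calibration = 12+7 = 19
ES_Sample prep = 12; EF_Sample prep = 12+13 = 25
ES_Run assay = 25; EF_Run assay = 25+4 = 29
ES_Incubation = 29; EF_Incubation = 29+11 = 40
ES_Imaging = max(EF_Equipment setup=12, EF_Sample prep=25) = 25; EF_Imaging = 25+11 = 36
ES_Data extraction = max(EF_Calibration=19, EF_Incubation=40, EF_Imaging=36) = 40; EF_Data extraction = 40+13 = 53
Expected project duration μ = 53 weeks. Critical path: Equipment setup → Sample prep → Run assay → Incubation → Data extraction.

Variance along critical path = 11.111 + 0.444 + 0.111 + 1.000 + 5.444 = 18.111; σ = 4.256 weeks.
D = μ + z·σ = 53 + 1.645·4.256 = 60.0 weeks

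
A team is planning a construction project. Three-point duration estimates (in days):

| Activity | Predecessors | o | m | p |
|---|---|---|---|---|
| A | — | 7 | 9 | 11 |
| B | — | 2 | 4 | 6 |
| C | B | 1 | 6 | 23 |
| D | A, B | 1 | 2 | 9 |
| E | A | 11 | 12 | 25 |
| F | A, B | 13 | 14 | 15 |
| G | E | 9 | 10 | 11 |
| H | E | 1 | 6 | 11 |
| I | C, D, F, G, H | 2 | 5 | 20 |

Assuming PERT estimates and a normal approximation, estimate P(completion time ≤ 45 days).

te_A = (7 + 4·9 + 11)/6 = 54/6 = 9; σ²_A = ((11−7)/6)² = 0.444
te_B = (2 + 4·4 + 6)/6 = 24/6 = 4; σ²_B = ((6−2)/6)² = 0.444
te_C = (1 + 4·6 + 23)/6 = 48/6 = 8; σ²_C = ((23−1)/6)² = 13.444
te_D = (1 + 4·2 + 9)/6 = 18/6 = 3; σ²_D = ((9−1)/6)² = 1.778
te_E = (11 + 4·12 + 25)/6 = 84/6 = 14; σ²_E = ((25−11)/6)² = 5.444
te_F = (13 + 4·14 + 15)/6 = 84/6 = 14; σ²_F = ((15−13)/6)² = 0.111
te_G = (9 + 4·10 + 11)/6 = 60/6 = 10; σ²_G = ((11−9)/6)² = 0.111
te_H = (1 + 4·6 + 11)/6 = 36/6 = 6; σ²_H = ((11−1)/6)² = 2.778
te_I = (2 + 4·5 + 20)/6 = 42/6 = 7; σ²_I = ((20−2)/6)² = 9.000

Forward pass:
ES_A = 0; EF_A = 9
ES_B = 0; EF_B = 4
ES_C = 4; EF_C = 4+8 = 12
ES_D = max(EF_A=9, EF_B=4) = 9; EF_D = 9+3 = 12
ES_E = 9; EF_E = 9+14 = 23
ES_F = max(EF_A=9, EF_B=4) = 9; EF_F = 9+14 = 23
ES_G = 23; EF_G = 23+10 = 33
ES_H = 23; EF_H = 23+6 = 29
ES_I = max(EF_C=12, EF_D=12, EF_F=23, EF_G=33, EF_H=29) = 33; EF_I = 33+7 = 40
Expected project duration μ = 40 days. Critical path: A → E → G → I.

Variance along critical path = 0.444 + 5.444 + 0.111 + 9.000 = 15.000; σ = √15.000 = 3.873 days.
Z = (45 − 40) / 3.873 = 1.291
P(T ≤ 45) = Φ(1.291) ≈ 0.902

0.902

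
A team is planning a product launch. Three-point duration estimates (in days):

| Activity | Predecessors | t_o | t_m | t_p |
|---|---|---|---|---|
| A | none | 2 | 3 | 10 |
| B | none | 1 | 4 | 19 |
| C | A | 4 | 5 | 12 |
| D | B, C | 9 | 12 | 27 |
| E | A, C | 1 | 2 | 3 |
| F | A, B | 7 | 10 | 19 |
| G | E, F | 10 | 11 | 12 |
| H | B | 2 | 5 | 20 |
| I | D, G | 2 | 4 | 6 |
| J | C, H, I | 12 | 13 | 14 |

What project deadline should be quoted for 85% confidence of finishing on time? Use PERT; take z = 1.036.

48.8 days

te_A = (2 + 4·3 + 10)/6 = 24/6 = 4; σ²_A = ((10−2)/6)² = 1.778
te_B = (1 + 4·4 + 19)/6 = 36/6 = 6; σ²_B = ((19−1)/6)² = 9.000
te_C = (4 + 4·5 + 12)/6 = 36/6 = 6; σ²_C = ((12−4)/6)² = 1.778
te_D = (9 + 4·12 + 27)/6 = 84/6 = 14; σ²_D = ((27−9)/6)² = 9.000
te_E = (1 + 4·2 + 3)/6 = 12/6 = 2; σ²_E = ((3−1)/6)² = 0.111
te_F = (7 + 4·10 + 19)/6 = 66/6 = 11; σ²_F = ((19−7)/6)² = 4.000
te_G = (10 + 4·11 + 12)/6 = 66/6 = 11; σ²_G = ((12−10)/6)² = 0.111
te_H = (2 + 4·5 + 20)/6 = 42/6 = 7; σ²_H = ((20−2)/6)² = 9.000
te_I = (2 + 4·4 + 6)/6 = 24/6 = 4; σ²_I = ((6−2)/6)² = 0.444
te_J = (12 + 4·13 + 14)/6 = 78/6 = 13; σ²_J = ((14−12)/6)² = 0.111

Forward pass:
ES_A = 0; EF_A = 4
ES_B = 0; EF_B = 6
ES_C = 4; EF_C = 4+6 = 10
ES_D = max(EF_B=6, EF_C=10) = 10; EF_D = 10+14 = 24
ES_E = max(EF_A=4, EF_C=10) = 10; EF_E = 10+2 = 12
ES_F = max(EF_A=4, EF_B=6) = 6; EF_F = 6+11 = 17
ES_G = max(EF_E=12, EF_F=17) = 17; EF_G = 17+11 = 28
ES_H = 6; EF_H = 6+7 = 13
ES_I = max(EF_D=24, EF_G=28) = 28; EF_I = 28+4 = 32
ES_J = max(EF_C=10, EF_H=13, EF_I=32) = 32; EF_J = 32+13 = 45
Expected project duration μ = 45 days. Critical path: B → F → G → I → J.

Variance along critical path = 9.000 + 4.000 + 0.111 + 0.444 + 0.111 = 13.667; σ = 3.697 days.
D = μ + z·σ = 45 + 1.036·3.697 = 48.8 days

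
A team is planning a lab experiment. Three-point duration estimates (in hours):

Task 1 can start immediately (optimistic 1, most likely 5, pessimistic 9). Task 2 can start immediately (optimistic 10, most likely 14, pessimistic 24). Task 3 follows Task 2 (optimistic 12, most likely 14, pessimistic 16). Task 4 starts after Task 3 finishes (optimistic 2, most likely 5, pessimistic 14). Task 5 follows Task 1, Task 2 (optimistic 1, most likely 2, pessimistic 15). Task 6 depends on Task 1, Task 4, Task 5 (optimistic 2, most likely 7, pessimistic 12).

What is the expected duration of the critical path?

te_Task 1 = (1 + 4·5 + 9)/6 = 30/6 = 5
te_Task 2 = (10 + 4·14 + 24)/6 = 90/6 = 15
te_Task 3 = (12 + 4·14 + 16)/6 = 84/6 = 14
te_Task 4 = (2 + 4·5 + 14)/6 = 36/6 = 6
te_Task 5 = (1 + 4·2 + 15)/6 = 24/6 = 4
te_Task 6 = (2 + 4·7 + 12)/6 = 42/6 = 7

Forward pass:
ES_Task 1 = 0; EF_Task 1 = 5
ES_Task 2 = 0; EF_Task 2 = 15
ES_Task 3 = 15; EF_Task 3 = 15+14 = 29
ES_Task 4 = 29; EF_Task 4 = 29+6 = 35
ES_Task 5 = max(EF_Task 1=5, EF_Task 2=15) = 15; EF_Task 5 = 15+4 = 19
ES_Task 6 = max(EF_Task 1=5, EF_Task 4=35, EF_Task 5=19) = 35; EF_Task 6 = 35+7 = 42
Expected project duration μ = 42 hours. Critical path: Task 2 → Task 3 → Task 4 → Task 6.

42 hours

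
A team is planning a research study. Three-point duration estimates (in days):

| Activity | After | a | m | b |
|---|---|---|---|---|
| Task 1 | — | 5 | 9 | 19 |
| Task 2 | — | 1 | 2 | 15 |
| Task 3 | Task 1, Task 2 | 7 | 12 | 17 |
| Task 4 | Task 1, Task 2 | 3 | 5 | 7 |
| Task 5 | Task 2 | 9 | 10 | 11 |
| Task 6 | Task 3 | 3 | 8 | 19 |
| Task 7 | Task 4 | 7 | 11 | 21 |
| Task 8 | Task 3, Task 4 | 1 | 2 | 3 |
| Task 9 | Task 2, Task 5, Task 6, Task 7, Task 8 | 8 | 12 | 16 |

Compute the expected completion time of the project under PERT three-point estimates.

43 days

te_Task 1 = (5 + 4·9 + 19)/6 = 60/6 = 10
te_Task 2 = (1 + 4·2 + 15)/6 = 24/6 = 4
te_Task 3 = (7 + 4·12 + 17)/6 = 72/6 = 12
te_Task 4 = (3 + 4·5 + 7)/6 = 30/6 = 5
te_Task 5 = (9 + 4·10 + 11)/6 = 60/6 = 10
te_Task 6 = (3 + 4·8 + 19)/6 = 54/6 = 9
te_Task 7 = (7 + 4·11 + 21)/6 = 72/6 = 12
te_Task 8 = (1 + 4·2 + 3)/6 = 12/6 = 2
te_Task 9 = (8 + 4·12 + 16)/6 = 72/6 = 12

Forward pass:
ES_Task 1 = 0; EF_Task 1 = 10
ES_Task 2 = 0; EF_Task 2 = 4
ES_Task 3 = max(EF_Task 1=10, EF_Task 2=4) = 10; EF_Task 3 = 10+12 = 22
ES_Task 4 = max(EF_Task 1=10, EF_Task 2=4) = 10; EF_Task 4 = 10+5 = 15
ES_Task 5 = 4; EF_Task 5 = 4+10 = 14
ES_Task 6 = 22; EF_Task 6 = 22+9 = 31
ES_Task 7 = 15; EF_Task 7 = 15+12 = 27
ES_Task 8 = max(EF_Task 3=22, EF_Task 4=15) = 22; EF_Task 8 = 22+2 = 24
ES_Task 9 = max(EF_Task 2=4, EF_Task 5=14, EF_Task 6=31, EF_Task 7=27, EF_Task 8=24) = 31; EF_Task 9 = 31+12 = 43
Expected project duration μ = 43 days. Critical path: Task 1 → Task 3 → Task 6 → Task 9.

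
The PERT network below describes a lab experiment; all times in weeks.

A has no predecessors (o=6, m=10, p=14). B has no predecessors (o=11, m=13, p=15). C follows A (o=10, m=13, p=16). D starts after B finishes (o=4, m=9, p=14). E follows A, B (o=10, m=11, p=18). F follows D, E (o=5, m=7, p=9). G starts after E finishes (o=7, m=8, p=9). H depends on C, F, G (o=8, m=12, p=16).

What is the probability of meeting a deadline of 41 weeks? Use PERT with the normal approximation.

0.024

te_A = (6 + 4·10 + 14)/6 = 60/6 = 10; σ²_A = ((14−6)/6)² = 1.778
te_B = (11 + 4·13 + 15)/6 = 78/6 = 13; σ²_B = ((15−11)/6)² = 0.444
te_C = (10 + 4·13 + 16)/6 = 78/6 = 13; σ²_C = ((16−10)/6)² = 1.000
te_D = (4 + 4·9 + 14)/6 = 54/6 = 9; σ²_D = ((14−4)/6)² = 2.778
te_E = (10 + 4·11 + 18)/6 = 72/6 = 12; σ²_E = ((18−10)/6)² = 1.778
te_F = (5 + 4·7 + 9)/6 = 42/6 = 7; σ²_F = ((9−5)/6)² = 0.444
te_G = (7 + 4·8 + 9)/6 = 48/6 = 8; σ²_G = ((9−7)/6)² = 0.111
te_H = (8 + 4·12 + 16)/6 = 72/6 = 12; σ²_H = ((16−8)/6)² = 1.778

Forward pass:
ES_A = 0; EF_A = 10
ES_B = 0; EF_B = 13
ES_C = 10; EF_C = 10+13 = 23
ES_D = 13; EF_D = 13+9 = 22
ES_E = max(EF_A=10, EF_B=13) = 13; EF_E = 13+12 = 25
ES_F = max(EF_D=22, EF_E=25) = 25; EF_F = 25+7 = 32
ES_G = 25; EF_G = 25+8 = 33
ES_H = max(EF_C=23, EF_F=32, EF_G=33) = 33; EF_H = 33+12 = 45
Expected project duration μ = 45 weeks. Critical path: B → E → G → H.

Variance along critical path = 0.444 + 1.778 + 0.111 + 1.778 = 4.111; σ = √4.111 = 2.028 weeks.
Z = (41 − 45) / 2.028 = -1.973
P(T ≤ 41) = Φ(-1.973) ≈ 0.024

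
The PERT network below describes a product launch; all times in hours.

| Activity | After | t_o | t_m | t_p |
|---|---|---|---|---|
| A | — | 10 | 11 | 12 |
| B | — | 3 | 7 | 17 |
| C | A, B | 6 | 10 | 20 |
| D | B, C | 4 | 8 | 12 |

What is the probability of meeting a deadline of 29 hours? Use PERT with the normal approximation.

0.356

te_A = (10 + 4·11 + 12)/6 = 66/6 = 11; σ²_A = ((12−10)/6)² = 0.111
te_B = (3 + 4·7 + 17)/6 = 48/6 = 8; σ²_B = ((17−3)/6)² = 5.444
te_C = (6 + 4·10 + 20)/6 = 66/6 = 11; σ²_C = ((20−6)/6)² = 5.444
te_D = (4 + 4·8 + 12)/6 = 48/6 = 8; σ²_D = ((12−4)/6)² = 1.778

Forward pass:
ES_A = 0; EF_A = 11
ES_B = 0; EF_B = 8
ES_C = max(EF_A=11, EF_B=8) = 11; EF_C = 11+11 = 22
ES_D = max(EF_B=8, EF_C=22) = 22; EF_D = 22+8 = 30
Expected project duration μ = 30 hours. Critical path: A → C → D.

Variance along critical path = 0.111 + 5.444 + 1.778 = 7.333; σ = √7.333 = 2.708 hours.
Z = (29 − 30) / 2.708 = -0.369
P(T ≤ 29) = Φ(-0.369) ≈ 0.356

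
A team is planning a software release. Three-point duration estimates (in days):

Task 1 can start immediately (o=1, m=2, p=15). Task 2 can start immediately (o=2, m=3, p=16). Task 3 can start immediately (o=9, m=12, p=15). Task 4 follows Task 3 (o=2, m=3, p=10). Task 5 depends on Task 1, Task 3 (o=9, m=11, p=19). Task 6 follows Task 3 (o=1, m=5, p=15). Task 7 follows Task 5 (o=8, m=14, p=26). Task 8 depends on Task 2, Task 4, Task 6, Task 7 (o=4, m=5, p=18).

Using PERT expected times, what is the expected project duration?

te_Task 1 = (1 + 4·2 + 15)/6 = 24/6 = 4
te_Task 2 = (2 + 4·3 + 16)/6 = 30/6 = 5
te_Task 3 = (9 + 4·12 + 15)/6 = 72/6 = 12
te_Task 4 = (2 + 4·3 + 10)/6 = 24/6 = 4
te_Task 5 = (9 + 4·11 + 19)/6 = 72/6 = 12
te_Task 6 = (1 + 4·5 + 15)/6 = 36/6 = 6
te_Task 7 = (8 + 4·14 + 26)/6 = 90/6 = 15
te_Task 8 = (4 + 4·5 + 18)/6 = 42/6 = 7

Forward pass:
ES_Task 1 = 0; EF_Task 1 = 4
ES_Task 2 = 0; EF_Task 2 = 5
ES_Task 3 = 0; EF_Task 3 = 12
ES_Task 4 = 12; EF_Task 4 = 12+4 = 16
ES_Task 5 = max(EF_Task 1=4, EF_Task 3=12) = 12; EF_Task 5 = 12+12 = 24
ES_Task 6 = 12; EF_Task 6 = 12+6 = 18
ES_Task 7 = 24; EF_Task 7 = 24+15 = 39
ES_Task 8 = max(EF_Task 2=5, EF_Task 4=16, EF_Task 6=18, EF_Task 7=39) = 39; EF_Task 8 = 39+7 = 46
Expected project duration μ = 46 days. Critical path: Task 3 → Task 5 → Task 7 → Task 8.

46 days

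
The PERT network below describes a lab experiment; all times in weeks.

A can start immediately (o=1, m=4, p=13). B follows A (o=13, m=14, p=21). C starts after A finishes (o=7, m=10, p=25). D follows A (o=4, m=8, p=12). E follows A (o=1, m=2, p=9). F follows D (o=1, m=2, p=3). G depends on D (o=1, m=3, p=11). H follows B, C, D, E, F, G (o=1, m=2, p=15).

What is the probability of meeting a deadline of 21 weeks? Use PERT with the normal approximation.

0.185

te_A = (1 + 4·4 + 13)/6 = 30/6 = 5; σ²_A = ((13−1)/6)² = 4.000
te_B = (13 + 4·14 + 21)/6 = 90/6 = 15; σ²_B = ((21−13)/6)² = 1.778
te_C = (7 + 4·10 + 25)/6 = 72/6 = 12; σ²_C = ((25−7)/6)² = 9.000
te_D = (4 + 4·8 + 12)/6 = 48/6 = 8; σ²_D = ((12−4)/6)² = 1.778
te_E = (1 + 4·2 + 9)/6 = 18/6 = 3; σ²_E = ((9−1)/6)² = 1.778
te_F = (1 + 4·2 + 3)/6 = 12/6 = 2; σ²_F = ((3−1)/6)² = 0.111
te_G = (1 + 4·3 + 11)/6 = 24/6 = 4; σ²_G = ((11−1)/6)² = 2.778
te_H = (1 + 4·2 + 15)/6 = 24/6 = 4; σ²_H = ((15−1)/6)² = 5.444

Forward pass:
ES_A = 0; EF_A = 5
ES_B = 5; EF_B = 5+15 = 20
ES_C = 5; EF_C = 5+12 = 17
ES_D = 5; EF_D = 5+8 = 13
ES_E = 5; EF_E = 5+3 = 8
ES_F = 13; EF_F = 13+2 = 15
ES_G = 13; EF_G = 13+4 = 17
ES_H = max(EF_B=20, EF_C=17, EF_D=13, EF_E=8, EF_F=15, EF_G=17) = 20; EF_H = 20+4 = 24
Expected project duration μ = 24 weeks. Critical path: A → B → H.

Variance along critical path = 4.000 + 1.778 + 5.444 = 11.222; σ = √11.222 = 3.350 weeks.
Z = (21 − 24) / 3.350 = -0.896
P(T ≤ 21) = Φ(-0.896) ≈ 0.185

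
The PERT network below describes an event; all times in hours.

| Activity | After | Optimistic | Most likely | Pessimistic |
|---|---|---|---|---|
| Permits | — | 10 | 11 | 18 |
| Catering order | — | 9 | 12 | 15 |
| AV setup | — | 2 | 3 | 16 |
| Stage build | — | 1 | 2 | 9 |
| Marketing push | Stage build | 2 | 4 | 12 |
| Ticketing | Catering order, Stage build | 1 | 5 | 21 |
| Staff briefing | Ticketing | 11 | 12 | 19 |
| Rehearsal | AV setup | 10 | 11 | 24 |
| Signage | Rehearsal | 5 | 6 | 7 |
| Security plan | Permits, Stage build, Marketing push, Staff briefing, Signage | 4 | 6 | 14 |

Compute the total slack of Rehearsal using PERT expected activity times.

8 hours

te_Permits = (10 + 4·11 + 18)/6 = 72/6 = 12
te_Catering order = (9 + 4·12 + 15)/6 = 72/6 = 12
te_AV setup = (2 + 4·3 + 16)/6 = 30/6 = 5
te_Stage build = (1 + 4·2 + 9)/6 = 18/6 = 3
te_Marketing push = (2 + 4·4 + 12)/6 = 30/6 = 5
te_Ticketing = (1 + 4·5 + 21)/6 = 42/6 = 7
te_Staff briefing = (11 + 4·12 + 19)/6 = 78/6 = 13
te_Rehearsal = (10 + 4·11 + 24)/6 = 78/6 = 13
te_Signage = (5 + 4·6 + 7)/6 = 36/6 = 6
te_Security plan = (4 + 4·6 + 14)/6 = 42/6 = 7

Forward pass:
ES_Permits = 0; EF_Permits = 12
ES_Catering order = 0; EF_Catering order = 12
ES_AV setup = 0; EF_AV setup = 5
ES_Stage build = 0; EF_Stage build = 3
ES_Marketing push = 3; EF_Marketing push = 3+5 = 8
ES_Ticketing = max(EF_Catering order=12, EF_Stage build=3) = 12; EF_Ticketing = 12+7 = 19
ES_Staff briefing = 19; EF_Staff briefing = 19+13 = 32
ES_Rehearsal = 5; EF_Rehearsal = 5+13 = 18
ES_Signage = 18; EF_Signage = 18+6 = 24
ES_Security plan = max(EF_Permits=12, EF_Stage build=3, EF_Marketing push=8, EF_Staff briefing=32, EF_Signage=24) = 32; EF_Security plan = 32+7 = 39
Expected project duration μ = 39 hours. Critical path: Catering order → Ticketing → Staff briefing → Security plan.

Backward pass:
LF_Security plan = 39; LS_Security plan = 39−7 = 32
LF_Signage = LS_Security plan = 32; LS_Signage = 32−6 = 26
LF_Rehearsal = LS_Signage = 26; LS_Rehearsal = 26−13 = 13
LF_Staff briefing = LS_Security plan = 32; LS_Staff briefing = 32−13 = 19
LF_Ticketing = LS_Staff briefing = 19; LS_Ticketing = 19−7 = 12
LF_Marketing push = LS_Security plan = 32; LS_Marketing push = 32−5 = 27
LF_Stage build = min(LS_Marketing push=27, LS_Ticketing=12, LS_Security plan=32) = 12; LS_Stage build = 12−3 = 9
LF_AV setup = LS_Rehearsal = 13; LS_AV setup = 13−5 = 8
LF_Catering order = LS_Ticketing = 12; LS_Catering order = 12−12 = 0
LF_Permits = LS_Security plan = 32; LS_Permits = 32−12 = 20
Slack_Rehearsal = LS_Rehearsal − ES_Rehearsal = 13 − 5 = 8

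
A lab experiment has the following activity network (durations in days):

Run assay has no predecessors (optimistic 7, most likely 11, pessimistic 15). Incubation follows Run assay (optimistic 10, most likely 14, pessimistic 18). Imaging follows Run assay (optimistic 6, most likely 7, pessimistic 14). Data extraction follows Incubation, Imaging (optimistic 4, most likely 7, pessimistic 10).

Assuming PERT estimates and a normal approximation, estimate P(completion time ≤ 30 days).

te_Run assay = (7 + 4·11 + 15)/6 = 66/6 = 11; σ²_Run assay = ((15−7)/6)² = 1.778
te_Incubation = (10 + 4·14 + 18)/6 = 84/6 = 14; σ²_Incubation = ((18−10)/6)² = 1.778
te_Imaging = (6 + 4·7 + 14)/6 = 48/6 = 8; σ²_Imaging = ((14−6)/6)² = 1.778
te_Data extraction = (4 + 4·7 + 10)/6 = 42/6 = 7; σ²_Data extraction = ((10−4)/6)² = 1.000

Forward pass:
ES_Run assay = 0; EF_Run assay = 11
ES_Incubation = 11; EF_Incubation = 11+14 = 25
ES_Imaging = 11; EF_Imaging = 11+8 = 19
ES_Data extraction = max(EF_Incubation=25, EF_Imaging=19) = 25; EF_Data extraction = 25+7 = 32
Expected project duration μ = 32 days. Critical path: Run assay → Incubation → Data extraction.

Variance along critical path = 1.778 + 1.778 + 1.000 = 4.556; σ = √4.556 = 2.134 days.
Z = (30 − 32) / 2.134 = -0.937
P(T ≤ 30) = Φ(-0.937) ≈ 0.174

0.174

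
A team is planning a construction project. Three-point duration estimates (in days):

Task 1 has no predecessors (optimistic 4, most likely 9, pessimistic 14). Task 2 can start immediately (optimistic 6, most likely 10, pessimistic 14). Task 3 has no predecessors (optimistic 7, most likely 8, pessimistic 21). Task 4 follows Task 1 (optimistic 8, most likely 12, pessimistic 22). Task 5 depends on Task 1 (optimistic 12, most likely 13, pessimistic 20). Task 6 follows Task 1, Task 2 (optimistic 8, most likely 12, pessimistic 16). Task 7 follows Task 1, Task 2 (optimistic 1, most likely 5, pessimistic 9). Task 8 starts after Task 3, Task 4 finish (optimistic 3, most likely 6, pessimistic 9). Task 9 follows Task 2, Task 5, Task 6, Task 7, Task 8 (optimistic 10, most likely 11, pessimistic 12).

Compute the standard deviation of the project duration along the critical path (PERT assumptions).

3.06 days

te_Task 1 = (4 + 4·9 + 14)/6 = 54/6 = 9; σ²_Task 1 = ((14−4)/6)² = 2.778
te_Task 2 = (6 + 4·10 + 14)/6 = 60/6 = 10; σ²_Task 2 = ((14−6)/6)² = 1.778
te_Task 3 = (7 + 4·8 + 21)/6 = 60/6 = 10; σ²_Task 3 = ((21−7)/6)² = 5.444
te_Task 4 = (8 + 4·12 + 22)/6 = 78/6 = 13; σ²_Task 4 = ((22−8)/6)² = 5.444
te_Task 5 = (12 + 4·13 + 20)/6 = 84/6 = 14; σ²_Task 5 = ((20−12)/6)² = 1.778
te_Task 6 = (8 + 4·12 + 16)/6 = 72/6 = 12; σ²_Task 6 = ((16−8)/6)² = 1.778
te_Task 7 = (1 + 4·5 + 9)/6 = 30/6 = 5; σ²_Task 7 = ((9−1)/6)² = 1.778
te_Task 8 = (3 + 4·6 + 9)/6 = 36/6 = 6; σ²_Task 8 = ((9−3)/6)² = 1.000
te_Task 9 = (10 + 4·11 + 12)/6 = 66/6 = 11; σ²_Task 9 = ((12−10)/6)² = 0.111

Forward pass:
ES_Task 1 = 0; EF_Task 1 = 9
ES_Task 2 = 0; EF_Task 2 = 10
ES_Task 3 = 0; EF_Task 3 = 10
ES_Task 4 = 9; EF_Task 4 = 9+13 = 22
ES_Task 5 = 9; EF_Task 5 = 9+14 = 23
ES_Task 6 = max(EF_Task 1=9, EF_Task 2=10) = 10; EF_Task 6 = 10+12 = 22
ES_Task 7 = max(EF_Task 1=9, EF_Task 2=10) = 10; EF_Task 7 = 10+5 = 15
ES_Task 8 = max(EF_Task 3=10, EF_Task 4=22) = 22; EF_Task 8 = 22+6 = 28
ES_Task 9 = max(EF_Task 2=10, EF_Task 5=23, EF_Task 6=22, EF_Task 7=15, EF_Task 8=28) = 28; EF_Task 9 = 28+11 = 39
Expected project duration μ = 39 days. Critical path: Task 1 → Task 4 → Task 8 → Task 9.

Variance along critical path = 2.778 + 5.444 + 1.000 + 0.111 = 9.333
σ = √9.333 = 3.055 days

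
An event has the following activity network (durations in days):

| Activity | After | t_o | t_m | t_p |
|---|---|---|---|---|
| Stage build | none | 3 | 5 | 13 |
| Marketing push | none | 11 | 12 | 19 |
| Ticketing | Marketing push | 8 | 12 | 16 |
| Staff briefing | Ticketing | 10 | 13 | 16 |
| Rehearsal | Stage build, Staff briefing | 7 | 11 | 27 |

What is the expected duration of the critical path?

te_Stage build = (3 + 4·5 + 13)/6 = 36/6 = 6
te_Marketing push = (11 + 4·12 + 19)/6 = 78/6 = 13
te_Ticketing = (8 + 4·12 + 16)/6 = 72/6 = 12
te_Staff briefing = (10 + 4·13 + 16)/6 = 78/6 = 13
te_Rehearsal = (7 + 4·11 + 27)/6 = 78/6 = 13

Forward pass:
ES_Stage build = 0; EF_Stage build = 6
ES_Marketing push = 0; EF_Marketing push = 13
ES_Ticketing = 13; EF_Ticketing = 13+12 = 25
ES_Staff briefing = 25; EF_Staff briefing = 25+13 = 38
ES_Rehearsal = max(EF_Stage build=6, EF_Staff briefing=38) = 38; EF_Rehearsal = 38+13 = 51
Expected project duration μ = 51 days. Critical path: Marketing push → Ticketing → Staff briefing → Rehearsal.

51 days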